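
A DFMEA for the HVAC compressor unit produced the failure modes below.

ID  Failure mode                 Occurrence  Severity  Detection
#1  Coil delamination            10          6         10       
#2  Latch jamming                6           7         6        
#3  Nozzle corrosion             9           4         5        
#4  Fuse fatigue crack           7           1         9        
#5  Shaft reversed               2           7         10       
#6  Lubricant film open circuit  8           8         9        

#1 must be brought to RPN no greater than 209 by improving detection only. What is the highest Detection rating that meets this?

#1: S=6, O=10, D=10 → current RPN = 600.
Fixed product = 60. Need 60 × D ≤ 209, so D ≤ 209/60 = 3.48.
Maximum integer Detection rating = 3 (gives RPN 180; D=4 would give 240 > 209).

3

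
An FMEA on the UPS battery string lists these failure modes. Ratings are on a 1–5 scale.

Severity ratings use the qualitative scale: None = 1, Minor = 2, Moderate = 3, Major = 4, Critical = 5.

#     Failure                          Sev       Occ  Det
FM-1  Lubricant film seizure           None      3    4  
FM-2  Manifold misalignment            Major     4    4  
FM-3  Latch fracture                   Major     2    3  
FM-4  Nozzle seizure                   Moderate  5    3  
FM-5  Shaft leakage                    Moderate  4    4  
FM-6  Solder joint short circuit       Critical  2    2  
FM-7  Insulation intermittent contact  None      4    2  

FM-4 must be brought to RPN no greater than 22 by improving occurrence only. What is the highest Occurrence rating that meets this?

2

FM-4: S=3, O=5, D=3 → current RPN = 45.
Fixed product = 9. Need 9 × O ≤ 22, so O ≤ 22/9 = 2.44.
Maximum integer Occurrence rating = 2 (gives RPN 18; O=3 would give 27 > 22).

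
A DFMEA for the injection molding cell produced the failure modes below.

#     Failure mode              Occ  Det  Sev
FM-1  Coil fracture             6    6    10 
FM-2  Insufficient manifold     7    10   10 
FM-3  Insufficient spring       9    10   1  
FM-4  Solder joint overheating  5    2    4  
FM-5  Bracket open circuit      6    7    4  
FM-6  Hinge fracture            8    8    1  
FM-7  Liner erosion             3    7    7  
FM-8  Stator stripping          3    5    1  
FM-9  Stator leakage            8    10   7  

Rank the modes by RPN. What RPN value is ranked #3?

RPN = Severity × Occurrence × Detection:
  FM-1: 10 × 6 × 6 = 360
  FM-2: 10 × 7 × 10 = 700
  FM-3: 1 × 9 × 10 = 90
  FM-4: 4 × 5 × 2 = 40
  FM-5: 4 × 6 × 7 = 168
  FM-6: 1 × 8 × 8 = 64
  FM-7: 7 × 3 × 7 = 147
  FM-8: 1 × 3 × 5 = 15
  FM-9: 7 × 8 × 10 = 560
Sorted descending: 700, 560, 360, 168, 147, 90, 64, 40, 15.
The third-highest RPN is 360 (FM-1).

360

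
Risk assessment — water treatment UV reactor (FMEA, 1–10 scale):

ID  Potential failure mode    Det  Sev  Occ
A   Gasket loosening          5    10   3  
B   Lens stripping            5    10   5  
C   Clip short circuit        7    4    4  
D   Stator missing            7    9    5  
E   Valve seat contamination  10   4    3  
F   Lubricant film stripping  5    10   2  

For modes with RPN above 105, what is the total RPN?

RPN = Severity × Occurrence × Detection:
  A: 10 × 3 × 5 = 150
  B: 10 × 5 × 5 = 250
  C: 4 × 4 × 7 = 112
  D: 9 × 5 × 7 = 315
  E: 4 × 3 × 10 = 120
  F: 10 × 2 × 5 = 100
RPN > 105: A (150), B (250), C (112), D (315), E (120).
Sum: 150 + 250 + 112 + 315 + 120 = 947.

947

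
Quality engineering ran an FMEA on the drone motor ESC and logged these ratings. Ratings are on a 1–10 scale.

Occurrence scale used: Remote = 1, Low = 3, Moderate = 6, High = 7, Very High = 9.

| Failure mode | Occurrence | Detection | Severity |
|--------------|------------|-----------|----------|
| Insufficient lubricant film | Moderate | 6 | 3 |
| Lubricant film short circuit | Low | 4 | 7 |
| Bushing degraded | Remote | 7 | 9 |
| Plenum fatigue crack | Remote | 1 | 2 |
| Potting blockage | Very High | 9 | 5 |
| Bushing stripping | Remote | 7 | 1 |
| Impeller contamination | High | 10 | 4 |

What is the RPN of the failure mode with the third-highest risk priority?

108

RPN = Severity × Occurrence × Detection:
  Insufficient lubricant film: 3 × 6 × 6 = 108
  Lubricant film short circuit: 7 × 3 × 4 = 84
  Bushing degraded: 9 × 1 × 7 = 63
  Plenum fatigue crack: 2 × 1 × 1 = 2
  Potting blockage: 5 × 9 × 9 = 405
  Bushing stripping: 1 × 1 × 7 = 7
  Impeller contamination: 4 × 7 × 10 = 280
Sorted descending: 405, 280, 108, 84, 63, 7, 2.
The third-highest RPN is 108 (Insufficient lubricant film).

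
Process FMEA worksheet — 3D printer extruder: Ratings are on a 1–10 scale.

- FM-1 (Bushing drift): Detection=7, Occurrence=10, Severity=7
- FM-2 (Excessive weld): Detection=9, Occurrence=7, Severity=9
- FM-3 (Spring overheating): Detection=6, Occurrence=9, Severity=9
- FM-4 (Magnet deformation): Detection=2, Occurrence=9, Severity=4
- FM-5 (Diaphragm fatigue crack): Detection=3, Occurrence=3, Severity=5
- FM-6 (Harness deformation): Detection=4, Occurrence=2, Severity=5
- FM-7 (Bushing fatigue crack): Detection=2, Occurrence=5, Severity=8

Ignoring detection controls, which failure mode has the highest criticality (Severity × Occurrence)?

FM-3

Criticality = Severity × Occurrence:
  FM-1: 7 × 10 = 70
  FM-2: 9 × 7 = 63
  FM-3: 9 × 9 = 81
  FM-4: 4 × 9 = 36
  FM-5: 5 × 3 = 15
  FM-6: 5 × 2 = 10
  FM-7: 8 × 5 = 40
Highest criticality is 81 → FM-3.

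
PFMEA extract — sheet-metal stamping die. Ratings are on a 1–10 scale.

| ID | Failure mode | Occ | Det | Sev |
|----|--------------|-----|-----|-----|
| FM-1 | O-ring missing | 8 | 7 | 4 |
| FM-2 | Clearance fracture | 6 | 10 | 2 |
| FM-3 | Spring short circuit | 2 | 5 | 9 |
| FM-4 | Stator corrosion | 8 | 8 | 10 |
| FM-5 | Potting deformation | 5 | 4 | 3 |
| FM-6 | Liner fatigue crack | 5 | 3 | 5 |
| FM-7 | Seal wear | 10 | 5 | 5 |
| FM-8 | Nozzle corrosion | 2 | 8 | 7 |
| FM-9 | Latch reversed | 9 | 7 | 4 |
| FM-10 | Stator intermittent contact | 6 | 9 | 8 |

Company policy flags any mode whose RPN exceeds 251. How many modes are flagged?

3

RPN = Severity × Occurrence × Detection:
  FM-1: 4 × 8 × 7 = 224
  FM-2: 2 × 6 × 10 = 120
  FM-3: 9 × 2 × 5 = 90
  FM-4: 10 × 8 × 8 = 640
  FM-5: 3 × 5 × 4 = 60
  FM-6: 5 × 5 × 3 = 75
  FM-7: 5 × 10 × 5 = 250
  FM-8: 7 × 2 × 8 = 112
  FM-9: 4 × 9 × 7 = 252
  FM-10: 8 × 6 × 9 = 432
Modes with RPN > 251: FM-4 (640), FM-9 (252), FM-10 (432) → 3.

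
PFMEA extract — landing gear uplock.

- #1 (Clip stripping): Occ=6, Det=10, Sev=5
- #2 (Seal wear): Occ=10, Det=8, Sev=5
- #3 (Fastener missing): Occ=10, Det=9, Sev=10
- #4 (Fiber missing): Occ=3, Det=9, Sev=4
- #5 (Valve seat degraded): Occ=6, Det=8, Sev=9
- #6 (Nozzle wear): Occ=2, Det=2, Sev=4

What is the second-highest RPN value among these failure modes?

432

RPN = Severity × Occurrence × Detection:
  #1: 5 × 6 × 10 = 300
  #2: 5 × 10 × 8 = 400
  #3: 10 × 10 × 9 = 900
  #4: 4 × 3 × 9 = 108
  #5: 9 × 6 × 8 = 432
  #6: 4 × 2 × 2 = 16
Sorted descending: 900, 432, 400, 300, 108, 16.
The second-highest RPN is 432 (#5).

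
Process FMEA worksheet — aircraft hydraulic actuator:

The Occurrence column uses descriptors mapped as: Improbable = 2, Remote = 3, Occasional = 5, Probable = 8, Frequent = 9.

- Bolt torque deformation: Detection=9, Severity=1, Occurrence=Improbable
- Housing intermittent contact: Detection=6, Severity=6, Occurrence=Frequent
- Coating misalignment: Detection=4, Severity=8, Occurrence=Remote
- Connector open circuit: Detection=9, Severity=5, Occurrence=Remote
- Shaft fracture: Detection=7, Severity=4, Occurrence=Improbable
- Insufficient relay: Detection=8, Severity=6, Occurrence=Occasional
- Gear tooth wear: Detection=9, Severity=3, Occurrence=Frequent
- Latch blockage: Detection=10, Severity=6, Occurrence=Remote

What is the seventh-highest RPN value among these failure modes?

56

RPN = Severity × Occurrence × Detection:
  Bolt torque deformation: 1 × 2 × 9 = 18
  Housing intermittent contact: 6 × 9 × 6 = 324
  Coating misalignment: 8 × 3 × 4 = 96
  Connector open circuit: 5 × 3 × 9 = 135
  Shaft fracture: 4 × 2 × 7 = 56
  Insufficient relay: 6 × 5 × 8 = 240
  Gear tooth wear: 3 × 9 × 9 = 243
  Latch blockage: 6 × 3 × 10 = 180
Sorted descending: 324, 243, 240, 180, 135, 96, 56, 18.
The seventh-highest RPN is 56 (Shaft fracture).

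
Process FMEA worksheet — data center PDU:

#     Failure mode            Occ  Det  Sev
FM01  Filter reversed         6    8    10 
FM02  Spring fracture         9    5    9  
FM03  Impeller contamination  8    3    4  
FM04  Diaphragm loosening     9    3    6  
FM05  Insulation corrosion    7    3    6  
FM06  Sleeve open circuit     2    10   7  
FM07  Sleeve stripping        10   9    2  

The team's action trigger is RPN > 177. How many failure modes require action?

RPN = Severity × Occurrence × Detection:
  FM01: 10 × 6 × 8 = 480
  FM02: 9 × 9 × 5 = 405
  FM03: 4 × 8 × 3 = 96
  FM04: 6 × 9 × 3 = 162
  FM05: 6 × 7 × 3 = 126
  FM06: 7 × 2 × 10 = 140
  FM07: 2 × 10 × 9 = 180
Modes with RPN > 177: FM01 (480), FM02 (405), FM07 (180) → 3.

3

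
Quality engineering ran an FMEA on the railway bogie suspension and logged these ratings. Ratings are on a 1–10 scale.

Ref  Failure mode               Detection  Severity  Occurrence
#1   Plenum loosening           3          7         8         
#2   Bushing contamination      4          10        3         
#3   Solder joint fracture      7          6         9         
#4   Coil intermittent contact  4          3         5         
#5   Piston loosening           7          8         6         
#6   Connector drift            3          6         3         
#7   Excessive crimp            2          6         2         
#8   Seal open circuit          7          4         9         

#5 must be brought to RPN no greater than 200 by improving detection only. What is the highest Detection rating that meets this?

4

#5: S=8, O=6, D=7 → current RPN = 336.
Fixed product = 48. Need 48 × D ≤ 200, so D ≤ 200/48 = 4.17.
Maximum integer Detection rating = 4 (gives RPN 192; D=5 would give 240 > 200).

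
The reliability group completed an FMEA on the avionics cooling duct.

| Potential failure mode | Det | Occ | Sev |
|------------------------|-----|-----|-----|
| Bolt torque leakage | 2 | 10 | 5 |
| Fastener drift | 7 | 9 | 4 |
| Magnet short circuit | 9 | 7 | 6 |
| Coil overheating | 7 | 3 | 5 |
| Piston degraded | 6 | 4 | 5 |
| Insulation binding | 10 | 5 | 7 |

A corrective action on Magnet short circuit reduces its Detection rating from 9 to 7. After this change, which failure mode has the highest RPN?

Insulation binding

RPN = Severity × Occurrence × Detection:
  Bolt torque leakage: 5 × 10 × 2 = 100
  Fastener drift: 4 × 9 × 7 = 252
  Magnet short circuit: 6 × 7 × 9 = 378
  Coil overheating: 5 × 3 × 7 = 105
  Piston degraded: 5 × 4 × 6 = 120
  Insulation binding: 7 × 5 × 10 = 350
After action: Magnet short circuit → 6 × 7 × 7 = 294.
Revised RPNs: Insulation binding=350, Magnet short circuit=294, Fastener drift=252, Piston degraded=120, Coil overheating=105, Bolt torque leakage=100.
Highest is now Insulation binding (350).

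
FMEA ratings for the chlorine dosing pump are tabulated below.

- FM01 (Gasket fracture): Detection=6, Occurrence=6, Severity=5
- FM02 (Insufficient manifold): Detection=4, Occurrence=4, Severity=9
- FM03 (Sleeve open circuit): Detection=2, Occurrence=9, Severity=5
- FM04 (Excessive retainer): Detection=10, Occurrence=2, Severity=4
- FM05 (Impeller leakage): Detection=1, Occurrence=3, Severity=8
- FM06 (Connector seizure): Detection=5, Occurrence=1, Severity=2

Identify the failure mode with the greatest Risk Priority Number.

FM01

RPN = Severity × Occurrence × Detection:
  FM01: 5 × 6 × 6 = 180
  FM02: 9 × 4 × 4 = 144
  FM03: 5 × 9 × 2 = 90
  FM04: 4 × 2 × 10 = 80
  FM05: 8 × 3 × 1 = 24
  FM06: 2 × 1 × 5 = 10
Highest RPN is 180 → FM01.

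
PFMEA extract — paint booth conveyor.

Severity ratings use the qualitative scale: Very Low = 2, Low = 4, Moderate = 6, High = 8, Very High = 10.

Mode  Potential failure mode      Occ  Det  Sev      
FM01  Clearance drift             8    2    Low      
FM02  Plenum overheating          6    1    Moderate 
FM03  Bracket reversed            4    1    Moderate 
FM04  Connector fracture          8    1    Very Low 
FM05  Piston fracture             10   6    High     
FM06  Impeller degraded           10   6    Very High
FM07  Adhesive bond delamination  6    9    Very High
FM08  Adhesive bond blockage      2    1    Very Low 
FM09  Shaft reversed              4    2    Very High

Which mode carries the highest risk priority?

FM06

RPN = Severity × Occurrence × Detection:
  FM01: 4 × 8 × 2 = 64
  FM02: 6 × 6 × 1 = 36
  FM03: 6 × 4 × 1 = 24
  FM04: 2 × 8 × 1 = 16
  FM05: 8 × 10 × 6 = 480
  FM06: 10 × 10 × 6 = 600
  FM07: 10 × 6 × 9 = 540
  FM08: 2 × 2 × 1 = 4
  FM09: 10 × 4 × 2 = 80
Highest RPN is 600 → FM06.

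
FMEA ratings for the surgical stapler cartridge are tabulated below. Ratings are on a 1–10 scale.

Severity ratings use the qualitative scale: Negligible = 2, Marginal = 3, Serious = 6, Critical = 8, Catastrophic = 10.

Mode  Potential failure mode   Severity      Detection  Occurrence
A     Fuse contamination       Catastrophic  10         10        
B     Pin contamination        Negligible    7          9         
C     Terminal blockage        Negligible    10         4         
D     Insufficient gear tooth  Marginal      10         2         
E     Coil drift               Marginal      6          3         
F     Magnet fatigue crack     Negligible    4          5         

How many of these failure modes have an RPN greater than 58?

4

RPN = Severity × Occurrence × Detection:
  A: 10 × 10 × 10 = 1000
  B: 2 × 9 × 7 = 126
  C: 2 × 4 × 10 = 80
  D: 3 × 2 × 10 = 60
  E: 3 × 3 × 6 = 54
  F: 2 × 5 × 4 = 40
Modes with RPN > 58: A (1000), B (126), C (80), D (60) → 4.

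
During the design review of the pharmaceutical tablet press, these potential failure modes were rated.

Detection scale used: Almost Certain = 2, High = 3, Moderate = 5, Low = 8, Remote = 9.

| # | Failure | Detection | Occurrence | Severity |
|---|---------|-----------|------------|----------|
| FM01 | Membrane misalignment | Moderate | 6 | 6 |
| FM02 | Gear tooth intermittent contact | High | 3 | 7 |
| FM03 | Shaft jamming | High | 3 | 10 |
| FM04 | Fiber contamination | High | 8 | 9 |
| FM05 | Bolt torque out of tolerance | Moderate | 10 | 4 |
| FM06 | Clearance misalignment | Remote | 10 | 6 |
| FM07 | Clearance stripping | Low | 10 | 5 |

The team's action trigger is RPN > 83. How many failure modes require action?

6

RPN = Severity × Occurrence × Detection:
  FM01: 6 × 6 × 5 = 180
  FM02: 7 × 3 × 3 = 63
  FM03: 10 × 3 × 3 = 90
  FM04: 9 × 8 × 3 = 216
  FM05: 4 × 10 × 5 = 200
  FM06: 6 × 10 × 9 = 540
  FM07: 5 × 10 × 8 = 400
Modes with RPN > 83: FM01 (180), FM03 (90), FM04 (216), FM05 (200), FM06 (540), FM07 (400) → 6.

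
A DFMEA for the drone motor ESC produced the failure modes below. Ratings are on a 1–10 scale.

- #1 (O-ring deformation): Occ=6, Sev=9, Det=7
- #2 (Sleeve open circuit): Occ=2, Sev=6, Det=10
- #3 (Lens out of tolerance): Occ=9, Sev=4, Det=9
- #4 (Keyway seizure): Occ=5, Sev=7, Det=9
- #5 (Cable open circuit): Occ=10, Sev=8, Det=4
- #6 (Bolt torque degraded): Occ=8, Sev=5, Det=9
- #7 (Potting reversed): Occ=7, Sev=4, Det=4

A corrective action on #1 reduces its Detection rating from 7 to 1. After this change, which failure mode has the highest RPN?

RPN = Severity × Occurrence × Detection:
  #1: 9 × 6 × 7 = 378
  #2: 6 × 2 × 10 = 120
  #3: 4 × 9 × 9 = 324
  #4: 7 × 5 × 9 = 315
  #5: 8 × 10 × 4 = 320
  #6: 5 × 8 × 9 = 360
  #7: 4 × 7 × 4 = 112
After action: #1 → 9 × 6 × 1 = 54.
Revised RPNs: #6=360, #3=324, #5=320, #4=315, #2=120, #7=112, #1=54.
Highest is now #6 (360).

#6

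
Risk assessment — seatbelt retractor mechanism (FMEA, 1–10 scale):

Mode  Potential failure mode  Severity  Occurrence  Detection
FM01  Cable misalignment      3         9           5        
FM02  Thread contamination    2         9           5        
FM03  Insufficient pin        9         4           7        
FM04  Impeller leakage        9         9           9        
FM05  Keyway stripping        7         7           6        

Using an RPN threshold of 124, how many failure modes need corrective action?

4

RPN = Severity × Occurrence × Detection:
  FM01: 3 × 9 × 5 = 135
  FM02: 2 × 9 × 5 = 90
  FM03: 9 × 4 × 7 = 252
  FM04: 9 × 9 × 9 = 729
  FM05: 7 × 7 × 6 = 294
Modes with RPN ≥ 124: FM01 (135), FM03 (252), FM04 (729), FM05 (294) → 4.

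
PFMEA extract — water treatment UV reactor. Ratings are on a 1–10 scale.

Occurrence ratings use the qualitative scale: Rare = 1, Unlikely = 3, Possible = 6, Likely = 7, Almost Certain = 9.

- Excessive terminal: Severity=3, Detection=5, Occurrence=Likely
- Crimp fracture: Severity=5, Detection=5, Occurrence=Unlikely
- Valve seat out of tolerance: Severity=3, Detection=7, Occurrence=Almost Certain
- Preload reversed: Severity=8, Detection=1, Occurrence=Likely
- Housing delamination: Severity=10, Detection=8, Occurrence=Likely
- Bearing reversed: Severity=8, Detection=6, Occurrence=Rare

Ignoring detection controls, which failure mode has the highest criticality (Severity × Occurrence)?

Housing delamination

Criticality = Severity × Occurrence:
  Excessive terminal: 3 × 7 = 21
  Crimp fracture: 5 × 3 = 15
  Valve seat out of tolerance: 3 × 9 = 27
  Preload reversed: 8 × 7 = 56
  Housing delamination: 10 × 7 = 70
  Bearing reversed: 8 × 1 = 8
Highest criticality is 70 → Housing delamination.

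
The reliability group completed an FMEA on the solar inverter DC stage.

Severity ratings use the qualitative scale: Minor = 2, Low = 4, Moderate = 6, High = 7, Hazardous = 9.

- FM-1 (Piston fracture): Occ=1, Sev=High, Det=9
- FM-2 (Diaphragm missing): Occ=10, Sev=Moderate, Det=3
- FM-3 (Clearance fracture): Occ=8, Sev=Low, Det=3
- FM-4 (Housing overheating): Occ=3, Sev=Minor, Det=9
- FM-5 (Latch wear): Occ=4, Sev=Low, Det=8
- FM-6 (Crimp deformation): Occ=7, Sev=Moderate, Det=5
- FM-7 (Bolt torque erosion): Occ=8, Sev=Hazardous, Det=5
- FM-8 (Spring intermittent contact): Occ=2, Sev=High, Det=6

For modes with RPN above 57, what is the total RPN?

1121

RPN = Severity × Occurrence × Detection:
  FM-1: 7 × 1 × 9 = 63
  FM-2: 6 × 10 × 3 = 180
  FM-3: 4 × 8 × 3 = 96
  FM-4: 2 × 3 × 9 = 54
  FM-5: 4 × 4 × 8 = 128
  FM-6: 6 × 7 × 5 = 210
  FM-7: 9 × 8 × 5 = 360
  FM-8: 7 × 2 × 6 = 84
RPN > 57: FM-1 (63), FM-2 (180), FM-3 (96), FM-5 (128), FM-6 (210), FM-7 (360), FM-8 (84).
Sum: 63 + 180 + 96 + 128 + 210 + 360 + 84 = 1121.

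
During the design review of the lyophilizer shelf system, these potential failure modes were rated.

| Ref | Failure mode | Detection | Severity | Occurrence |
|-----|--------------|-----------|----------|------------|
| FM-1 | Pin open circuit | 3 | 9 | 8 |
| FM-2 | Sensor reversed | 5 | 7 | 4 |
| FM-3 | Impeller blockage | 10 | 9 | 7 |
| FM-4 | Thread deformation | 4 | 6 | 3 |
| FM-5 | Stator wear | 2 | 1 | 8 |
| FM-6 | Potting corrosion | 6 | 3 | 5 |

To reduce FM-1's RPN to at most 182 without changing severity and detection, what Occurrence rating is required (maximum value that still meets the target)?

FM-1: S=9, O=8, D=3 → current RPN = 216.
Fixed product = 27. Need 27 × O ≤ 182, so O ≤ 182/27 = 6.74.
Maximum integer Occurrence rating = 6 (gives RPN 162; O=7 would give 189 > 182).

6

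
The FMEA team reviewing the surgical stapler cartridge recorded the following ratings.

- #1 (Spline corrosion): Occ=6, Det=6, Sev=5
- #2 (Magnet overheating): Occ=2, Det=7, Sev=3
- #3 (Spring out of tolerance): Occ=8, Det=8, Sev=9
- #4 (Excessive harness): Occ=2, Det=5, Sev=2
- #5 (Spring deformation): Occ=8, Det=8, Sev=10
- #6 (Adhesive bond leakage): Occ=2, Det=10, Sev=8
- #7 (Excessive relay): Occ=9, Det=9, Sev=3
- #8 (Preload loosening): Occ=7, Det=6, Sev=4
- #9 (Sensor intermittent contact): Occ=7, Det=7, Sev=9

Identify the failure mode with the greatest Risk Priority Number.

#5

RPN = Severity × Occurrence × Detection:
  #1: 5 × 6 × 6 = 180
  #2: 3 × 2 × 7 = 42
  #3: 9 × 8 × 8 = 576
  #4: 2 × 2 × 5 = 20
  #5: 10 × 8 × 8 = 640
  #6: 8 × 2 × 10 = 160
  #7: 3 × 9 × 9 = 243
  #8: 4 × 7 × 6 = 168
  #9: 9 × 7 × 7 = 441
Highest RPN is 640 → #5.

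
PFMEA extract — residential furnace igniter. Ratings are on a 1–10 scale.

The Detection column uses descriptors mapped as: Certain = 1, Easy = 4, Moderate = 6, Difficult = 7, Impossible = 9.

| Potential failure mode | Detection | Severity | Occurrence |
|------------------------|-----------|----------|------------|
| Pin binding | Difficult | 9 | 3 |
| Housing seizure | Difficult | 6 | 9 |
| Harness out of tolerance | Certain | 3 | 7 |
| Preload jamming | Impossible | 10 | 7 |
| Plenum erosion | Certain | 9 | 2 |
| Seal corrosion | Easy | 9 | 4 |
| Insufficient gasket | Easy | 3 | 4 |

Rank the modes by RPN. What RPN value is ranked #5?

48

RPN = Severity × Occurrence × Detection:
  Pin binding: 9 × 3 × 7 = 189
  Housing seizure: 6 × 9 × 7 = 378
  Harness out of tolerance: 3 × 7 × 1 = 21
  Preload jamming: 10 × 7 × 9 = 630
  Plenum erosion: 9 × 2 × 1 = 18
  Seal corrosion: 9 × 4 × 4 = 144
  Insufficient gasket: 3 × 4 × 4 = 48
Sorted descending: 630, 378, 189, 144, 48, 21, 18.
The fifth-highest RPN is 48 (Insufficient gasket).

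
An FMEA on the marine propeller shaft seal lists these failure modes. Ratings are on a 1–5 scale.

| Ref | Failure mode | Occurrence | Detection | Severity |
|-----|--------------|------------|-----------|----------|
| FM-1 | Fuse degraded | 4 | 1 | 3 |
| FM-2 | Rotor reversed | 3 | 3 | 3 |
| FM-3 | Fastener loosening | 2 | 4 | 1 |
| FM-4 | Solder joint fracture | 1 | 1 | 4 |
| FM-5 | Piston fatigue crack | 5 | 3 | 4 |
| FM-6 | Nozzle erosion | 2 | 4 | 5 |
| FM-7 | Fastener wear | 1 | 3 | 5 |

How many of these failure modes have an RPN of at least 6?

6

RPN = Severity × Occurrence × Detection:
  FM-1: 3 × 4 × 1 = 12
  FM-2: 3 × 3 × 3 = 27
  FM-3: 1 × 2 × 4 = 8
  FM-4: 4 × 1 × 1 = 4
  FM-5: 4 × 5 × 3 = 60
  FM-6: 5 × 2 × 4 = 40
  FM-7: 5 × 1 × 3 = 15
Modes with RPN ≥ 6: FM-1 (12), FM-2 (27), FM-3 (8), FM-5 (60), FM-6 (40), FM-7 (15) → 6.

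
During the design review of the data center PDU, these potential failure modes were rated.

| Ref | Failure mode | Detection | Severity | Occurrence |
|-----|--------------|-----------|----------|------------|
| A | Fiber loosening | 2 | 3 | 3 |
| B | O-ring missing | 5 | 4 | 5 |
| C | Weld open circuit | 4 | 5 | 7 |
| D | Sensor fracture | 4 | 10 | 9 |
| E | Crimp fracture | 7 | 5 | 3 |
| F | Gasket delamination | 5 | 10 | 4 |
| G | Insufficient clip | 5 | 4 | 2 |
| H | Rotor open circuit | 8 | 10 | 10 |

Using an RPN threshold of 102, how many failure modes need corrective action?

RPN = Severity × Occurrence × Detection:
  A: 3 × 3 × 2 = 18
  B: 4 × 5 × 5 = 100
  C: 5 × 7 × 4 = 140
  D: 10 × 9 × 4 = 360
  E: 5 × 3 × 7 = 105
  F: 10 × 4 × 5 = 200
  G: 4 × 2 × 5 = 40
  H: 10 × 10 × 8 = 800
Modes with RPN ≥ 102: C (140), D (360), E (105), F (200), H (800) → 5.

5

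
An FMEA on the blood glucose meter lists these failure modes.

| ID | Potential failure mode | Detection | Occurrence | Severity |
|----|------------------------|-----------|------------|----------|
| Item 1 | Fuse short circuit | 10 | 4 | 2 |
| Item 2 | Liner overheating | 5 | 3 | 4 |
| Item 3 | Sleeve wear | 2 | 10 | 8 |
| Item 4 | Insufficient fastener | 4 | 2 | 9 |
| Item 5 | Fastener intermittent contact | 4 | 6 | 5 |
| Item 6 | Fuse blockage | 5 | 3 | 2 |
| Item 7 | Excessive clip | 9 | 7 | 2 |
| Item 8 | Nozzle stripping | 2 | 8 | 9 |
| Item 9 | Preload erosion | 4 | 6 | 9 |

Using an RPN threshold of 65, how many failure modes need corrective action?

7

RPN = Severity × Occurrence × Detection:
  Item 1: 2 × 4 × 10 = 80
  Item 2: 4 × 3 × 5 = 60
  Item 3: 8 × 10 × 2 = 160
  Item 4: 9 × 2 × 4 = 72
  Item 5: 5 × 6 × 4 = 120
  Item 6: 2 × 3 × 5 = 30
  Item 7: 2 × 7 × 9 = 126
  Item 8: 9 × 8 × 2 = 144
  Item 9: 9 × 6 × 4 = 216
Modes with RPN ≥ 65: Item 1 (80), Item 3 (160), Item 4 (72), Item 5 (120), Item 7 (126), Item 8 (144), Item 9 (216) → 7.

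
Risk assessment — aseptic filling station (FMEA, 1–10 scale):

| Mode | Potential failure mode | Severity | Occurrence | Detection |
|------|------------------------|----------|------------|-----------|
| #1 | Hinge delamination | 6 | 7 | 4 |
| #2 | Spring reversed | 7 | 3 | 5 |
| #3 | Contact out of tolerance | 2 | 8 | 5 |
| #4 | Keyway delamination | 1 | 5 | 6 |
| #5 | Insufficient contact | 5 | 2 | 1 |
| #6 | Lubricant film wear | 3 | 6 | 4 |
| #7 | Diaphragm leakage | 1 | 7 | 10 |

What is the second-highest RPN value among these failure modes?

105

RPN = Severity × Occurrence × Detection:
  #1: 6 × 7 × 4 = 168
  #2: 7 × 3 × 5 = 105
  #3: 2 × 8 × 5 = 80
  #4: 1 × 5 × 6 = 30
  #5: 5 × 2 × 1 = 10
  #6: 3 × 6 × 4 = 72
  #7: 1 × 7 × 10 = 70
Sorted descending: 168, 105, 80, 72, 70, 30, 10.
The second-highest RPN is 105 (#2).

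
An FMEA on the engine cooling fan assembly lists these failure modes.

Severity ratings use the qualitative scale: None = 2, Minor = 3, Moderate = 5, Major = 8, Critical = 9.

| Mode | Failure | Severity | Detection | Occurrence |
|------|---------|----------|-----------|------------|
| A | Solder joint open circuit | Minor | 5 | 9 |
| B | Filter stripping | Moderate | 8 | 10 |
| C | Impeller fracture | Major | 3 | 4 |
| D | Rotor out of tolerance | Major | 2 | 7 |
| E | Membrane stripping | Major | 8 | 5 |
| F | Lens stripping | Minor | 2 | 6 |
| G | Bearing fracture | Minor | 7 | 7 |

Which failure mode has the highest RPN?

B

RPN = Severity × Occurrence × Detection:
  A: 3 × 9 × 5 = 135
  B: 5 × 10 × 8 = 400
  C: 8 × 4 × 3 = 96
  D: 8 × 7 × 2 = 112
  E: 8 × 5 × 8 = 320
  F: 3 × 6 × 2 = 36
  G: 3 × 7 × 7 = 147
Highest RPN is 400 → B.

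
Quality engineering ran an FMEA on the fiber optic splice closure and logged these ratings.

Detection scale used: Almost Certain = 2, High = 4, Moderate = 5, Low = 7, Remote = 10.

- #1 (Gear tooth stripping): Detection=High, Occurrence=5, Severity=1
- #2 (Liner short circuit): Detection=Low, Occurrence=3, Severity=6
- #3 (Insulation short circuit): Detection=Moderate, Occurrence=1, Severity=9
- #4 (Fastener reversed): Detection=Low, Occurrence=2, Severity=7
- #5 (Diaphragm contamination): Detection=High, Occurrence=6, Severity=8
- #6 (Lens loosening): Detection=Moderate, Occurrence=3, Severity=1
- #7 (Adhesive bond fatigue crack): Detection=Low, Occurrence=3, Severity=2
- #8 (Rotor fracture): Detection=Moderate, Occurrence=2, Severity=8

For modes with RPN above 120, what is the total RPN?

RPN = Severity × Occurrence × Detection:
  #1: 1 × 5 × 4 = 20
  #2: 6 × 3 × 7 = 126
  #3: 9 × 1 × 5 = 45
  #4: 7 × 2 × 7 = 98
  #5: 8 × 6 × 4 = 192
  #6: 1 × 3 × 5 = 15
  #7: 2 × 3 × 7 = 42
  #8: 8 × 2 × 5 = 80
RPN > 120: #2 (126), #5 (192).
Sum: 126 + 192 = 318.

318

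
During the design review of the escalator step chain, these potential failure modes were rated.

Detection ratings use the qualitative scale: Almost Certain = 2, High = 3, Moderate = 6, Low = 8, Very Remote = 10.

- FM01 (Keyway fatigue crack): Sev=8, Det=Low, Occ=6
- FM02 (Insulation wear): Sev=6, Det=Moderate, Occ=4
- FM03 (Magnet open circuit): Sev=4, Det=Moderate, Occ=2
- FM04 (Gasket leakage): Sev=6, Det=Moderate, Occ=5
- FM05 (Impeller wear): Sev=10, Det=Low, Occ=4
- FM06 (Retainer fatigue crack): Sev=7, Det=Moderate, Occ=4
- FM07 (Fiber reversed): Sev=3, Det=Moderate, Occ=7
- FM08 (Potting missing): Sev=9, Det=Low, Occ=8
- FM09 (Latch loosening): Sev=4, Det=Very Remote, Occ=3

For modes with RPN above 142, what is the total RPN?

RPN = Severity × Occurrence × Detection:
  FM01: 8 × 6 × 8 = 384
  FM02: 6 × 4 × 6 = 144
  FM03: 4 × 2 × 6 = 48
  FM04: 6 × 5 × 6 = 180
  FM05: 10 × 4 × 8 = 320
  FM06: 7 × 4 × 6 = 168
  FM07: 3 × 7 × 6 = 126
  FM08: 9 × 8 × 8 = 576
  FM09: 4 × 3 × 10 = 120
RPN > 142: FM01 (384), FM02 (144), FM04 (180), FM05 (320), FM06 (168), FM08 (576).
Sum: 384 + 144 + 180 + 320 + 168 + 576 = 1772.

1772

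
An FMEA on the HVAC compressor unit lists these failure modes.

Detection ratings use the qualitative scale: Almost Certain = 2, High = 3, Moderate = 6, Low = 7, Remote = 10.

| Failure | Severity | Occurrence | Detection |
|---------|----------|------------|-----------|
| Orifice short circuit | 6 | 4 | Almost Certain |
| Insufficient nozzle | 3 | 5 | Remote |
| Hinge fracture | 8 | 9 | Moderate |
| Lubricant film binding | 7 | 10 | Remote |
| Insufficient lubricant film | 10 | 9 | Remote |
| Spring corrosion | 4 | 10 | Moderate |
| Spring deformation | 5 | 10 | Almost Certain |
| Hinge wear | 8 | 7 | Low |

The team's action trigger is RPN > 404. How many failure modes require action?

3

RPN = Severity × Occurrence × Detection:
  Orifice short circuit: 6 × 4 × 2 = 48
  Insufficient nozzle: 3 × 5 × 10 = 150
  Hinge fracture: 8 × 9 × 6 = 432
  Lubricant film binding: 7 × 10 × 10 = 700
  Insufficient lubricant film: 10 × 9 × 10 = 900
  Spring corrosion: 4 × 10 × 6 = 240
  Spring deformation: 5 × 10 × 2 = 100
  Hinge wear: 8 × 7 × 7 = 392
Modes with RPN > 404: Hinge fracture (432), Lubricant film binding (700), Insufficient lubricant film (900) → 3.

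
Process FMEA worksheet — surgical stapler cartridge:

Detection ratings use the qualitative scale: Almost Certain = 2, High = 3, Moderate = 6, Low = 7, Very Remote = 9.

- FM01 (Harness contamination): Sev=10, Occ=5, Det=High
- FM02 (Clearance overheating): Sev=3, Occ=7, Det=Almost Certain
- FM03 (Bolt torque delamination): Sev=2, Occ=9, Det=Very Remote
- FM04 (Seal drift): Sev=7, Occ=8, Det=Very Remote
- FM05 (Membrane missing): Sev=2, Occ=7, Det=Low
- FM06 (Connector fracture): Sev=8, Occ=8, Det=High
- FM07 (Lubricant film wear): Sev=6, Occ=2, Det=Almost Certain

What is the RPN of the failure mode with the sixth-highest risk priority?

RPN = Severity × Occurrence × Detection:
  FM01: 10 × 5 × 3 = 150
  FM02: 3 × 7 × 2 = 42
  FM03: 2 × 9 × 9 = 162
  FM04: 7 × 8 × 9 = 504
  FM05: 2 × 7 × 7 = 98
  FM06: 8 × 8 × 3 = 192
  FM07: 6 × 2 × 2 = 24
Sorted descending: 504, 192, 162, 150, 98, 42, 24.
The sixth-highest RPN is 42 (FM02).

42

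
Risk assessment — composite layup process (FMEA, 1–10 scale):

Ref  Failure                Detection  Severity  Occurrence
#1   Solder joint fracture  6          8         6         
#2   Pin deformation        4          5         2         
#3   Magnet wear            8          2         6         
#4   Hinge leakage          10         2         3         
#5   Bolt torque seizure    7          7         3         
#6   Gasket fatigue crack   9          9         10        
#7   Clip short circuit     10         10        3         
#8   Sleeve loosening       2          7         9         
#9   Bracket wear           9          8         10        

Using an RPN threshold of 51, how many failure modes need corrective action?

RPN = Severity × Occurrence × Detection:
  #1: 8 × 6 × 6 = 288
  #2: 5 × 2 × 4 = 40
  #3: 2 × 6 × 8 = 96
  #4: 2 × 3 × 10 = 60
  #5: 7 × 3 × 7 = 147
  #6: 9 × 10 × 9 = 810
  #7: 10 × 3 × 10 = 300
  #8: 7 × 9 × 2 = 126
  #9: 8 × 10 × 9 = 720
Modes with RPN ≥ 51: #1 (288), #3 (96), #4 (60), #5 (147), #6 (810), #7 (300), #8 (126), #9 (720) → 8.

8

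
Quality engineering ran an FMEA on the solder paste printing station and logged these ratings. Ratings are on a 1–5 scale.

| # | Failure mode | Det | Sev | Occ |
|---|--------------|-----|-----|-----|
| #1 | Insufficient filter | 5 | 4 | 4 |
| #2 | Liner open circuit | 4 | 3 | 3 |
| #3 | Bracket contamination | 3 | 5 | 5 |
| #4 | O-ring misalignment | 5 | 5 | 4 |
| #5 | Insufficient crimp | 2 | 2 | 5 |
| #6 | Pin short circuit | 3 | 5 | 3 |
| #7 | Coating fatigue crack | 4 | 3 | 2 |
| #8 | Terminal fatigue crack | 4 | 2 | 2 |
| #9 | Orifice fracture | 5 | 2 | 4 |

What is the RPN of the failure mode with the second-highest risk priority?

RPN = Severity × Occurrence × Detection:
  #1: 4 × 4 × 5 = 80
  #2: 3 × 3 × 4 = 36
  #3: 5 × 5 × 3 = 75
  #4: 5 × 4 × 5 = 100
  #5: 2 × 5 × 2 = 20
  #6: 5 × 3 × 3 = 45
  #7: 3 × 2 × 4 = 24
  #8: 2 × 2 × 4 = 16
  #9: 2 × 4 × 5 = 40
Sorted descending: 100, 80, 75, 45, 40, 36, 24, 20, 16.
The second-highest RPN is 80 (#1).

80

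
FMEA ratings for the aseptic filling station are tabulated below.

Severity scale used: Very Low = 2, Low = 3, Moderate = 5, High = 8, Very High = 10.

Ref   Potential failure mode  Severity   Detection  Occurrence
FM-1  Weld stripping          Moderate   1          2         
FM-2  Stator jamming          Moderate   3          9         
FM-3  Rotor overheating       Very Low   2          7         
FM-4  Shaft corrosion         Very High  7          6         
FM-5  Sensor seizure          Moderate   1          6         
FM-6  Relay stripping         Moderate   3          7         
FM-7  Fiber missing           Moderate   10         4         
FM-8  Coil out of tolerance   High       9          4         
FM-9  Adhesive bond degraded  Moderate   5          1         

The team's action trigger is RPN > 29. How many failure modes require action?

RPN = Severity × Occurrence × Detection:
  FM-1: 5 × 2 × 1 = 10
  FM-2: 5 × 9 × 3 = 135
  FM-3: 2 × 7 × 2 = 28
  FM-4: 10 × 6 × 7 = 420
  FM-5: 5 × 6 × 1 = 30
  FM-6: 5 × 7 × 3 = 105
  FM-7: 5 × 4 × 10 = 200
  FM-8: 8 × 4 × 9 = 288
  FM-9: 5 × 1 × 5 = 25
Modes with RPN > 29: FM-2 (135), FM-4 (420), FM-5 (30), FM-6 (105), FM-7 (200), FM-8 (288) → 6.

6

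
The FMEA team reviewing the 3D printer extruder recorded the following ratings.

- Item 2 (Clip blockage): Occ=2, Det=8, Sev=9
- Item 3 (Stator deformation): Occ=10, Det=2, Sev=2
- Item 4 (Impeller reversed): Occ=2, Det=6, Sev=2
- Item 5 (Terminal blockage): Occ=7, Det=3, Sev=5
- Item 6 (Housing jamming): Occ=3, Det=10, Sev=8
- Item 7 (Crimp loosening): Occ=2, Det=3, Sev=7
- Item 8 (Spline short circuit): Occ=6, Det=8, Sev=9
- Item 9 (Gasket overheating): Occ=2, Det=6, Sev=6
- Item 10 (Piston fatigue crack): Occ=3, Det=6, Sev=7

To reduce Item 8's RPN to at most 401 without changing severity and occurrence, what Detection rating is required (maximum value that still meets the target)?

7

Item 8: S=9, O=6, D=8 → current RPN = 432.
Fixed product = 54. Need 54 × D ≤ 401, so D ≤ 401/54 = 7.43.
Maximum integer Detection rating = 7 (gives RPN 378; D=8 would give 432 > 401).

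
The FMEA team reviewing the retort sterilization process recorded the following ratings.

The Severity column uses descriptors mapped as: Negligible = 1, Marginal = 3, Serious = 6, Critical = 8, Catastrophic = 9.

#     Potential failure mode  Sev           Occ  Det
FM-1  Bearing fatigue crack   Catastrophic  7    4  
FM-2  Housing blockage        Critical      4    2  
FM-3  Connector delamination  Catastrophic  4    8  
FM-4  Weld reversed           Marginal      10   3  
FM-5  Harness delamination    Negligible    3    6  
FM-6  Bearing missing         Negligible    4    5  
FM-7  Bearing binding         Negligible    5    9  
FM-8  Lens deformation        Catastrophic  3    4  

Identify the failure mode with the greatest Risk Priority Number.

FM-3

RPN = Severity × Occurrence × Detection:
  FM-1: 9 × 7 × 4 = 252
  FM-2: 8 × 4 × 2 = 64
  FM-3: 9 × 4 × 8 = 288
  FM-4: 3 × 10 × 3 = 90
  FM-5: 1 × 3 × 6 = 18
  FM-6: 1 × 4 × 5 = 20
  FM-7: 1 × 5 × 9 = 45
  FM-8: 9 × 3 × 4 = 108
Highest RPN is 288 → FM-3.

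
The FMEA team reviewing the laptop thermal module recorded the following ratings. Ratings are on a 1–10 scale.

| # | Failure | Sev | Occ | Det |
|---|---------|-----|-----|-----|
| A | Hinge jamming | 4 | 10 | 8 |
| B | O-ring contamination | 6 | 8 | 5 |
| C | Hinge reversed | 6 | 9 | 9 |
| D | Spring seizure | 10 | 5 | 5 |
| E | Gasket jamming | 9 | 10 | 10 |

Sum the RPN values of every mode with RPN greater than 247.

1956

RPN = Severity × Occurrence × Detection:
  A: 4 × 10 × 8 = 320
  B: 6 × 8 × 5 = 240
  C: 6 × 9 × 9 = 486
  D: 10 × 5 × 5 = 250
  E: 9 × 10 × 10 = 900
RPN > 247: A (320), C (486), D (250), E (900).
Sum: 320 + 486 + 250 + 900 = 1956.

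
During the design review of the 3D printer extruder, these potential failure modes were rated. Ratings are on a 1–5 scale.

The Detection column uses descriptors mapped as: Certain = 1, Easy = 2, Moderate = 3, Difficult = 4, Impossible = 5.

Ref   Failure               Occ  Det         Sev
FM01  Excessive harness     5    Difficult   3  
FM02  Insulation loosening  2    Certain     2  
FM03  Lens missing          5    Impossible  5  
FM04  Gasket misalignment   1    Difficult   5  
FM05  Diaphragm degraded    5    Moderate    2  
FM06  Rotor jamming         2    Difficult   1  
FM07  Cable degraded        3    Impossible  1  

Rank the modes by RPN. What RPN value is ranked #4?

RPN = Severity × Occurrence × Detection:
  FM01: 3 × 5 × 4 = 60
  FM02: 2 × 2 × 1 = 4
  FM03: 5 × 5 × 5 = 125
  FM04: 5 × 1 × 4 = 20
  FM05: 2 × 5 × 3 = 30
  FM06: 1 × 2 × 4 = 8
  FM07: 1 × 3 × 5 = 15
Sorted descending: 125, 60, 30, 20, 15, 8, 4.
The fourth-highest RPN is 20 (FM04).

20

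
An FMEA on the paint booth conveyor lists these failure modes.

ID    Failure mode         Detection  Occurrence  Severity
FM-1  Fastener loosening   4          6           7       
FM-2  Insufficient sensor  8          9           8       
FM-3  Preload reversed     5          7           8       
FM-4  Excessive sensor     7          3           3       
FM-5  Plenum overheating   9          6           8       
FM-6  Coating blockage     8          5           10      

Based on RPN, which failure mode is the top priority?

RPN = Severity × Occurrence × Detection:
  FM-1: 7 × 6 × 4 = 168
  FM-2: 8 × 9 × 8 = 576
  FM-3: 8 × 7 × 5 = 280
  FM-4: 3 × 3 × 7 = 63
  FM-5: 8 × 6 × 9 = 432
  FM-6: 10 × 5 × 8 = 400
Highest RPN is 576 → FM-2.

FM-2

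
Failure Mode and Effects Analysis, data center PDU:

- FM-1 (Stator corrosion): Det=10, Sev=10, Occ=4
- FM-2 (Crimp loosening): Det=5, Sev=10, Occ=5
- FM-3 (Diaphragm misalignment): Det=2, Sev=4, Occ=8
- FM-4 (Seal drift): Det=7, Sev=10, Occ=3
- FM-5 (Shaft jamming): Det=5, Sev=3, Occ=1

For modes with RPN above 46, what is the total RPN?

924

RPN = Severity × Occurrence × Detection:
  FM-1: 10 × 4 × 10 = 400
  FM-2: 10 × 5 × 5 = 250
  FM-3: 4 × 8 × 2 = 64
  FM-4: 10 × 3 × 7 = 210
  FM-5: 3 × 1 × 5 = 15
RPN > 46: FM-1 (400), FM-2 (250), FM-3 (64), FM-4 (210).
Sum: 400 + 250 + 64 + 210 = 924.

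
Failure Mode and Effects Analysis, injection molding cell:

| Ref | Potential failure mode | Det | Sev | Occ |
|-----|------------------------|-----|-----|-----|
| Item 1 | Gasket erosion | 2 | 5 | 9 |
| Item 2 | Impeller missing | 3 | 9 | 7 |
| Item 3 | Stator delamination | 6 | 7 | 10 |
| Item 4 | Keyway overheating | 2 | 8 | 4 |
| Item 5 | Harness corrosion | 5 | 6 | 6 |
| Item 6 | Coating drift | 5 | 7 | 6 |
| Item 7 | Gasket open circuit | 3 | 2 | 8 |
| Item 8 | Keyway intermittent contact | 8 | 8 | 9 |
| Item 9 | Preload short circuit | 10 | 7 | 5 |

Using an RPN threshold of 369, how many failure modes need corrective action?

RPN = Severity × Occurrence × Detection:
  Item 1: 5 × 9 × 2 = 90
  Item 2: 9 × 7 × 3 = 189
  Item 3: 7 × 10 × 6 = 420
  Item 4: 8 × 4 × 2 = 64
  Item 5: 6 × 6 × 5 = 180
  Item 6: 7 × 6 × 5 = 210
  Item 7: 2 × 8 × 3 = 48
  Item 8: 8 × 9 × 8 = 576
  Item 9: 7 × 5 × 10 = 350
Modes with RPN ≥ 369: Item 3 (420), Item 8 (576) → 2.

2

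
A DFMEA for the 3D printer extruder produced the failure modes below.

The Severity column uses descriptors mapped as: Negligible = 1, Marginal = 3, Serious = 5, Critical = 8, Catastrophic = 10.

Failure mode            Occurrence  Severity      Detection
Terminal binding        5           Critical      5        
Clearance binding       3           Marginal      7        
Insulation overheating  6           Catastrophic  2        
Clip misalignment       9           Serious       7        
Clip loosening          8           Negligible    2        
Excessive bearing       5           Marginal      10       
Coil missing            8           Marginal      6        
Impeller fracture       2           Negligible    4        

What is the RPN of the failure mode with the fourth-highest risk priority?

RPN = Severity × Occurrence × Detection:
  Terminal binding: 8 × 5 × 5 = 200
  Clearance binding: 3 × 3 × 7 = 63
  Insulation overheating: 10 × 6 × 2 = 120
  Clip misalignment: 5 × 9 × 7 = 315
  Clip loosening: 1 × 8 × 2 = 16
  Excessive bearing: 3 × 5 × 10 = 150
  Coil missing: 3 × 8 × 6 = 144
  Impeller fracture: 1 × 2 × 4 = 8
Sorted descending: 315, 200, 150, 144, 120, 63, 16, 8.
The fourth-highest RPN is 144 (Coil missing).

144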